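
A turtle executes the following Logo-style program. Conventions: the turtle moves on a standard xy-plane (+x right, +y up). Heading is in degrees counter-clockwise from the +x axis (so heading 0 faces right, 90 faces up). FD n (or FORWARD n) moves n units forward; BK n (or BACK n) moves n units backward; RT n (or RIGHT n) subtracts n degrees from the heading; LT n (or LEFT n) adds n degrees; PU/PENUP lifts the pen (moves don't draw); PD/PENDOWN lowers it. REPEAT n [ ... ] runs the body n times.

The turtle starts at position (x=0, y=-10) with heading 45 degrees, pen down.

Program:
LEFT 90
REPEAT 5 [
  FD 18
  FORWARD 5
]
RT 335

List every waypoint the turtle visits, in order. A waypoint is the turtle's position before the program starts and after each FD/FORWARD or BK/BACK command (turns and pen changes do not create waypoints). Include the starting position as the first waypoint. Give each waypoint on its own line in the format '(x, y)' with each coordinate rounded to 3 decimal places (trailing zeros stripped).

Answer: (0, -10)
(-12.728, 2.728)
(-16.263, 6.263)
(-28.991, 18.991)
(-32.527, 22.527)
(-45.255, 35.255)
(-48.79, 38.79)
(-61.518, 51.518)
(-65.054, 55.054)
(-77.782, 67.782)
(-81.317, 71.317)

Derivation:
Executing turtle program step by step:
Start: pos=(0,-10), heading=45, pen down
LT 90: heading 45 -> 135
REPEAT 5 [
  -- iteration 1/5 --
  FD 18: (0,-10) -> (-12.728,2.728) [heading=135, draw]
  FD 5: (-12.728,2.728) -> (-16.263,6.263) [heading=135, draw]
  -- iteration 2/5 --
  FD 18: (-16.263,6.263) -> (-28.991,18.991) [heading=135, draw]
  FD 5: (-28.991,18.991) -> (-32.527,22.527) [heading=135, draw]
  -- iteration 3/5 --
  FD 18: (-32.527,22.527) -> (-45.255,35.255) [heading=135, draw]
  FD 5: (-45.255,35.255) -> (-48.79,38.79) [heading=135, draw]
  -- iteration 4/5 --
  FD 18: (-48.79,38.79) -> (-61.518,51.518) [heading=135, draw]
  FD 5: (-61.518,51.518) -> (-65.054,55.054) [heading=135, draw]
  -- iteration 5/5 --
  FD 18: (-65.054,55.054) -> (-77.782,67.782) [heading=135, draw]
  FD 5: (-77.782,67.782) -> (-81.317,71.317) [heading=135, draw]
]
RT 335: heading 135 -> 160
Final: pos=(-81.317,71.317), heading=160, 10 segment(s) drawn
Waypoints (11 total):
(0, -10)
(-12.728, 2.728)
(-16.263, 6.263)
(-28.991, 18.991)
(-32.527, 22.527)
(-45.255, 35.255)
(-48.79, 38.79)
(-61.518, 51.518)
(-65.054, 55.054)
(-77.782, 67.782)
(-81.317, 71.317)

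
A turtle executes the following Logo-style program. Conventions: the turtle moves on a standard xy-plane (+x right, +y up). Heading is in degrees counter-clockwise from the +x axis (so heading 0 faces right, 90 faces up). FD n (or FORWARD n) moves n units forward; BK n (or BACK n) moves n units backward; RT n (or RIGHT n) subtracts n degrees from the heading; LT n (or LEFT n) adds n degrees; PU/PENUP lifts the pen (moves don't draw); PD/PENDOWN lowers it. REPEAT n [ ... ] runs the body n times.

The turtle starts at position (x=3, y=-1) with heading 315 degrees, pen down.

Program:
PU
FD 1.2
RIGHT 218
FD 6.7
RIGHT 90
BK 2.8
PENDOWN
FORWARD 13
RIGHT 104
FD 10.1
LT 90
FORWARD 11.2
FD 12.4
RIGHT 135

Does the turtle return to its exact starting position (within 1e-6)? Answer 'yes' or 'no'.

Answer: no

Derivation:
Executing turtle program step by step:
Start: pos=(3,-1), heading=315, pen down
PU: pen up
FD 1.2: (3,-1) -> (3.849,-1.849) [heading=315, move]
RT 218: heading 315 -> 97
FD 6.7: (3.849,-1.849) -> (3.032,4.802) [heading=97, move]
RT 90: heading 97 -> 7
BK 2.8: (3.032,4.802) -> (0.253,4.46) [heading=7, move]
PD: pen down
FD 13: (0.253,4.46) -> (13.156,6.045) [heading=7, draw]
RT 104: heading 7 -> 263
FD 10.1: (13.156,6.045) -> (11.925,-3.98) [heading=263, draw]
LT 90: heading 263 -> 353
FD 11.2: (11.925,-3.98) -> (23.042,-5.345) [heading=353, draw]
FD 12.4: (23.042,-5.345) -> (35.349,-6.856) [heading=353, draw]
RT 135: heading 353 -> 218
Final: pos=(35.349,-6.856), heading=218, 4 segment(s) drawn

Start position: (3, -1)
Final position: (35.349, -6.856)
Distance = 32.875; >= 1e-6 -> NOT closed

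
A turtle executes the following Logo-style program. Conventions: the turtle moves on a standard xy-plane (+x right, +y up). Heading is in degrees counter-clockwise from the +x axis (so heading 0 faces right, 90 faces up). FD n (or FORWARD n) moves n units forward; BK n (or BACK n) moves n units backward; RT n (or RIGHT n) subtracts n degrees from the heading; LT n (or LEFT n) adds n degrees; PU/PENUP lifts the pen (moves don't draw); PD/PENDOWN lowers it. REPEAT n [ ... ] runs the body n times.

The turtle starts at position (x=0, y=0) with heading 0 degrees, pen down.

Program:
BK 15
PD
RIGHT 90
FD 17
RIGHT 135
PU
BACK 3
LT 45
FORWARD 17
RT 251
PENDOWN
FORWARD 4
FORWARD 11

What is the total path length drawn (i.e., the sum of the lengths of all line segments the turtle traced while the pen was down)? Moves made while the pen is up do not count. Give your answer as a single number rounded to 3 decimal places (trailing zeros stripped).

Answer: 47

Derivation:
Executing turtle program step by step:
Start: pos=(0,0), heading=0, pen down
BK 15: (0,0) -> (-15,0) [heading=0, draw]
PD: pen down
RT 90: heading 0 -> 270
FD 17: (-15,0) -> (-15,-17) [heading=270, draw]
RT 135: heading 270 -> 135
PU: pen up
BK 3: (-15,-17) -> (-12.879,-19.121) [heading=135, move]
LT 45: heading 135 -> 180
FD 17: (-12.879,-19.121) -> (-29.879,-19.121) [heading=180, move]
RT 251: heading 180 -> 289
PD: pen down
FD 4: (-29.879,-19.121) -> (-28.576,-22.903) [heading=289, draw]
FD 11: (-28.576,-22.903) -> (-24.995,-33.304) [heading=289, draw]
Final: pos=(-24.995,-33.304), heading=289, 4 segment(s) drawn

Segment lengths:
  seg 1: (0,0) -> (-15,0), length = 15
  seg 2: (-15,0) -> (-15,-17), length = 17
  seg 3: (-29.879,-19.121) -> (-28.576,-22.903), length = 4
  seg 4: (-28.576,-22.903) -> (-24.995,-33.304), length = 11
Total = 47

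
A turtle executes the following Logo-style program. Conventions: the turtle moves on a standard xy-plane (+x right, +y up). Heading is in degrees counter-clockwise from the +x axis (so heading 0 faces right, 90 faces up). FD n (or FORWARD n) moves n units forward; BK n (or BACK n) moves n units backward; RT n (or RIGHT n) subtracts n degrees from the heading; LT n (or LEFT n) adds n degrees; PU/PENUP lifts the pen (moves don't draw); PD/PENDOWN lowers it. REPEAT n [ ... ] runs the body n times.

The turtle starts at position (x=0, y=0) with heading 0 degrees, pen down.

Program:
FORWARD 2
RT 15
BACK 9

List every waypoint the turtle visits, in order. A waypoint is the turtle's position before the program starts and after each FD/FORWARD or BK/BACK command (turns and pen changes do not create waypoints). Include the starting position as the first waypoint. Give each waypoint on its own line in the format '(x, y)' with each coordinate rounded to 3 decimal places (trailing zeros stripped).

Answer: (0, 0)
(2, 0)
(-6.693, 2.329)

Derivation:
Executing turtle program step by step:
Start: pos=(0,0), heading=0, pen down
FD 2: (0,0) -> (2,0) [heading=0, draw]
RT 15: heading 0 -> 345
BK 9: (2,0) -> (-6.693,2.329) [heading=345, draw]
Final: pos=(-6.693,2.329), heading=345, 2 segment(s) drawn
Waypoints (3 total):
(0, 0)
(2, 0)
(-6.693, 2.329)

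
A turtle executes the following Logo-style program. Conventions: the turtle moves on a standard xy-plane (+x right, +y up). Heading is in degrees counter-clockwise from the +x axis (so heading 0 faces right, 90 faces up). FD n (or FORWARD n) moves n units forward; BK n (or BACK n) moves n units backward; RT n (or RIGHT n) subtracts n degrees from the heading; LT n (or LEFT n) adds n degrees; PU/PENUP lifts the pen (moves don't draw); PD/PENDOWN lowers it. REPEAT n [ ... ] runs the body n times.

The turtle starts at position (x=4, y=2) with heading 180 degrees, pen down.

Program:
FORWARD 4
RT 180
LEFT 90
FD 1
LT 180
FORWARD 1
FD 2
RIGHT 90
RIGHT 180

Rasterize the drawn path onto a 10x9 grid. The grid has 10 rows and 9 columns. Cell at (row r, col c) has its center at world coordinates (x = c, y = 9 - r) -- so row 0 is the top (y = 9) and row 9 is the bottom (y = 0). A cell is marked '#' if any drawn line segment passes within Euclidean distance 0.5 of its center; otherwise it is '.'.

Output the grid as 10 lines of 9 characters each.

Answer: .........
.........
.........
.........
.........
.........
#........
#####....
#........
#........

Derivation:
Segment 0: (4,2) -> (0,2)
Segment 1: (0,2) -> (0,3)
Segment 2: (0,3) -> (-0,2)
Segment 3: (-0,2) -> (-0,0)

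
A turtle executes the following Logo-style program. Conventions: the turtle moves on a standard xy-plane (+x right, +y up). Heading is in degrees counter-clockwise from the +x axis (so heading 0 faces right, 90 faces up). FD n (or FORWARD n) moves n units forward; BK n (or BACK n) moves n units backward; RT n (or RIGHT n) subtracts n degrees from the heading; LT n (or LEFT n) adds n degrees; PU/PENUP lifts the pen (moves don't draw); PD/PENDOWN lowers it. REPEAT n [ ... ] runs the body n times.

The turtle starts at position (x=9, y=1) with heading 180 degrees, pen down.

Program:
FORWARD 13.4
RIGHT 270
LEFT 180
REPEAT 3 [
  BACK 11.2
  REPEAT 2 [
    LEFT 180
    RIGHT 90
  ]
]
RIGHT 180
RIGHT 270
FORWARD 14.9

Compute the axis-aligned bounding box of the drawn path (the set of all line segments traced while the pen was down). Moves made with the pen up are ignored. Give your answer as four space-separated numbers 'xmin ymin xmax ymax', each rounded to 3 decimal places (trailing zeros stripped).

Answer: -19.3 -10.2 9 1

Derivation:
Executing turtle program step by step:
Start: pos=(9,1), heading=180, pen down
FD 13.4: (9,1) -> (-4.4,1) [heading=180, draw]
RT 270: heading 180 -> 270
LT 180: heading 270 -> 90
REPEAT 3 [
  -- iteration 1/3 --
  BK 11.2: (-4.4,1) -> (-4.4,-10.2) [heading=90, draw]
  REPEAT 2 [
    -- iteration 1/2 --
    LT 180: heading 90 -> 270
    RT 90: heading 270 -> 180
    -- iteration 2/2 --
    LT 180: heading 180 -> 0
    RT 90: heading 0 -> 270
  ]
  -- iteration 2/3 --
  BK 11.2: (-4.4,-10.2) -> (-4.4,1) [heading=270, draw]
  REPEAT 2 [
    -- iteration 1/2 --
    LT 180: heading 270 -> 90
    RT 90: heading 90 -> 0
    -- iteration 2/2 --
    LT 180: heading 0 -> 180
    RT 90: heading 180 -> 90
  ]
  -- iteration 3/3 --
  BK 11.2: (-4.4,1) -> (-4.4,-10.2) [heading=90, draw]
  REPEAT 2 [
    -- iteration 1/2 --
    LT 180: heading 90 -> 270
    RT 90: heading 270 -> 180
    -- iteration 2/2 --
    LT 180: heading 180 -> 0
    RT 90: heading 0 -> 270
  ]
]
RT 180: heading 270 -> 90
RT 270: heading 90 -> 180
FD 14.9: (-4.4,-10.2) -> (-19.3,-10.2) [heading=180, draw]
Final: pos=(-19.3,-10.2), heading=180, 5 segment(s) drawn

Segment endpoints: x in {-19.3, -4.4, -4.4, -4.4, -4.4, 9}, y in {-10.2, -10.2, 1, 1, 1}
xmin=-19.3, ymin=-10.2, xmax=9, ymax=1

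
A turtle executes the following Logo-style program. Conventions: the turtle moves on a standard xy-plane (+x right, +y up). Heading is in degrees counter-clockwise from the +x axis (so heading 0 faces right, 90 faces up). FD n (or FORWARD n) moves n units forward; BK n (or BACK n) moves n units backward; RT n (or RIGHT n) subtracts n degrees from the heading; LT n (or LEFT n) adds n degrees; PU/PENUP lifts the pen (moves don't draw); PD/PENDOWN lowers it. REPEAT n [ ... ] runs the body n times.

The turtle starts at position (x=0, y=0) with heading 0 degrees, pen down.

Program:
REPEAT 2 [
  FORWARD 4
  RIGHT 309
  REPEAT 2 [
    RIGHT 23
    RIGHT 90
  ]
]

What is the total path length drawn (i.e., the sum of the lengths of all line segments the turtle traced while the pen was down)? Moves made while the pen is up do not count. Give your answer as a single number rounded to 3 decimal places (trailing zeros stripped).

Executing turtle program step by step:
Start: pos=(0,0), heading=0, pen down
REPEAT 2 [
  -- iteration 1/2 --
  FD 4: (0,0) -> (4,0) [heading=0, draw]
  RT 309: heading 0 -> 51
  REPEAT 2 [
    -- iteration 1/2 --
    RT 23: heading 51 -> 28
    RT 90: heading 28 -> 298
    -- iteration 2/2 --
    RT 23: heading 298 -> 275
    RT 90: heading 275 -> 185
  ]
  -- iteration 2/2 --
  FD 4: (4,0) -> (0.015,-0.349) [heading=185, draw]
  RT 309: heading 185 -> 236
  REPEAT 2 [
    -- iteration 1/2 --
    RT 23: heading 236 -> 213
    RT 90: heading 213 -> 123
    -- iteration 2/2 --
    RT 23: heading 123 -> 100
    RT 90: heading 100 -> 10
  ]
]
Final: pos=(0.015,-0.349), heading=10, 2 segment(s) drawn

Segment lengths:
  seg 1: (0,0) -> (4,0), length = 4
  seg 2: (4,0) -> (0.015,-0.349), length = 4
Total = 8

Answer: 8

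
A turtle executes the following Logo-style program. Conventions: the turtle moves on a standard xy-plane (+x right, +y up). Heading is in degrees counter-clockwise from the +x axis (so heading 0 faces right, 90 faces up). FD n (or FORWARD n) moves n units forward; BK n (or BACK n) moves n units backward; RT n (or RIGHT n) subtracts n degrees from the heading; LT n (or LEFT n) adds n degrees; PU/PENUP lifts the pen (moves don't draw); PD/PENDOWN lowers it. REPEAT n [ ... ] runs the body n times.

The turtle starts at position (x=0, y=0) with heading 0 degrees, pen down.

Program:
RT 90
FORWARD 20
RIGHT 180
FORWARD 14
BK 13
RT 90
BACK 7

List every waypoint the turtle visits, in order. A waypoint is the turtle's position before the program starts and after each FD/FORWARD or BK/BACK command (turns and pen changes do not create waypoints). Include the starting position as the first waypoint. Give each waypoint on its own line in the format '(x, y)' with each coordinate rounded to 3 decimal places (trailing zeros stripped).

Executing turtle program step by step:
Start: pos=(0,0), heading=0, pen down
RT 90: heading 0 -> 270
FD 20: (0,0) -> (0,-20) [heading=270, draw]
RT 180: heading 270 -> 90
FD 14: (0,-20) -> (0,-6) [heading=90, draw]
BK 13: (0,-6) -> (0,-19) [heading=90, draw]
RT 90: heading 90 -> 0
BK 7: (0,-19) -> (-7,-19) [heading=0, draw]
Final: pos=(-7,-19), heading=0, 4 segment(s) drawn
Waypoints (5 total):
(0, 0)
(0, -20)
(0, -6)
(0, -19)
(-7, -19)

Answer: (0, 0)
(0, -20)
(0, -6)
(0, -19)
(-7, -19)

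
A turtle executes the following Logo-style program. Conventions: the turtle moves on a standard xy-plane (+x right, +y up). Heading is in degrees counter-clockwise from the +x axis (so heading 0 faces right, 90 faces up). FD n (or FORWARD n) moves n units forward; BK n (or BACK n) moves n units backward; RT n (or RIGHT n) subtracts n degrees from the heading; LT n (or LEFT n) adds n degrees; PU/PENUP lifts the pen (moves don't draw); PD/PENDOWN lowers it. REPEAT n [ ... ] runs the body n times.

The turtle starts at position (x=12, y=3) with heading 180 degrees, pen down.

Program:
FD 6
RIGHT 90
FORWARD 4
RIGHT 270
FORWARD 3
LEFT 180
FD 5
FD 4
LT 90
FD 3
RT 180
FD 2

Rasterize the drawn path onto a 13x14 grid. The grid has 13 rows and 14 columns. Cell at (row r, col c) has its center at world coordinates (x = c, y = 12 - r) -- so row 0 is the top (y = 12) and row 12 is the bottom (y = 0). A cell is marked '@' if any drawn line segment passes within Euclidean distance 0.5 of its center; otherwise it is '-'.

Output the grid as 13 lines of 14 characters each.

Segment 0: (12,3) -> (6,3)
Segment 1: (6,3) -> (6,7)
Segment 2: (6,7) -> (3,7)
Segment 3: (3,7) -> (8,7)
Segment 4: (8,7) -> (12,7)
Segment 5: (12,7) -> (12,10)
Segment 6: (12,10) -> (12,8)

Answer: --------------
--------------
------------@-
------------@-
------------@-
---@@@@@@@@@@-
------@-------
------@-------
------@-------
------@@@@@@@-
--------------
--------------
--------------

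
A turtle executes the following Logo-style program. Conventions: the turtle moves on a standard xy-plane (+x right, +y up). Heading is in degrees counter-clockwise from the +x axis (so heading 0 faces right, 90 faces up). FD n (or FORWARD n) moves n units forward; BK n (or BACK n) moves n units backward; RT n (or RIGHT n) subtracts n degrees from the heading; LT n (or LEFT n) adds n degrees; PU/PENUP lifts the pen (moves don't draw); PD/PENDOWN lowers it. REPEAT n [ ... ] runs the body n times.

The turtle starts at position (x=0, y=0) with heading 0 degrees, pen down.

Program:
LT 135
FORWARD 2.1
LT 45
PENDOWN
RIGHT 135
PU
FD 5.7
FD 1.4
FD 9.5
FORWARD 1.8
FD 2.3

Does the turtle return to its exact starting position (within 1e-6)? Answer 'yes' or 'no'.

Answer: no

Derivation:
Executing turtle program step by step:
Start: pos=(0,0), heading=0, pen down
LT 135: heading 0 -> 135
FD 2.1: (0,0) -> (-1.485,1.485) [heading=135, draw]
LT 45: heading 135 -> 180
PD: pen down
RT 135: heading 180 -> 45
PU: pen up
FD 5.7: (-1.485,1.485) -> (2.546,5.515) [heading=45, move]
FD 1.4: (2.546,5.515) -> (3.536,6.505) [heading=45, move]
FD 9.5: (3.536,6.505) -> (10.253,13.223) [heading=45, move]
FD 1.8: (10.253,13.223) -> (11.526,14.496) [heading=45, move]
FD 2.3: (11.526,14.496) -> (13.152,16.122) [heading=45, move]
Final: pos=(13.152,16.122), heading=45, 1 segment(s) drawn

Start position: (0, 0)
Final position: (13.152, 16.122)
Distance = 20.806; >= 1e-6 -> NOT closed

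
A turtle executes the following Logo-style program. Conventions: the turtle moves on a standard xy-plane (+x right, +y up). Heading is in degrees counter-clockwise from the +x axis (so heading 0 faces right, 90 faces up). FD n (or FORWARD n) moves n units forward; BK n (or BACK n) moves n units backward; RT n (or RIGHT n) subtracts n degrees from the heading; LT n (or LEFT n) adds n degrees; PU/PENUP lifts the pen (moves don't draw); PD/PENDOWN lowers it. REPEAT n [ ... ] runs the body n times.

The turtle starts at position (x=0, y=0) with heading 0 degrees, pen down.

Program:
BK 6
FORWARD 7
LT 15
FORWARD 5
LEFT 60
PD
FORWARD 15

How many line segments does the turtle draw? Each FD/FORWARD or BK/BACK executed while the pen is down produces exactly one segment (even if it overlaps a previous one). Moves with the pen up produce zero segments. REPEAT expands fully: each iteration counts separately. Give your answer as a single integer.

Answer: 4

Derivation:
Executing turtle program step by step:
Start: pos=(0,0), heading=0, pen down
BK 6: (0,0) -> (-6,0) [heading=0, draw]
FD 7: (-6,0) -> (1,0) [heading=0, draw]
LT 15: heading 0 -> 15
FD 5: (1,0) -> (5.83,1.294) [heading=15, draw]
LT 60: heading 15 -> 75
PD: pen down
FD 15: (5.83,1.294) -> (9.712,15.783) [heading=75, draw]
Final: pos=(9.712,15.783), heading=75, 4 segment(s) drawn
Segments drawn: 4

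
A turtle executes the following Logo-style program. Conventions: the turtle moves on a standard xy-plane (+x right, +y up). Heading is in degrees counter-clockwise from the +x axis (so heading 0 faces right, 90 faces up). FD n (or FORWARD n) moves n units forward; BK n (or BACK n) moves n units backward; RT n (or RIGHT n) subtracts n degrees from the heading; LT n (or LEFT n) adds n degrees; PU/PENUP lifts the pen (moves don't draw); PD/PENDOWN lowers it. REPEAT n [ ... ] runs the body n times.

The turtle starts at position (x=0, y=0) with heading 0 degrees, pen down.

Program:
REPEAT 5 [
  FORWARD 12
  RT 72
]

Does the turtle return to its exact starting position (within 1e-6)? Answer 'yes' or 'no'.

Answer: yes

Derivation:
Executing turtle program step by step:
Start: pos=(0,0), heading=0, pen down
REPEAT 5 [
  -- iteration 1/5 --
  FD 12: (0,0) -> (12,0) [heading=0, draw]
  RT 72: heading 0 -> 288
  -- iteration 2/5 --
  FD 12: (12,0) -> (15.708,-11.413) [heading=288, draw]
  RT 72: heading 288 -> 216
  -- iteration 3/5 --
  FD 12: (15.708,-11.413) -> (6,-18.466) [heading=216, draw]
  RT 72: heading 216 -> 144
  -- iteration 4/5 --
  FD 12: (6,-18.466) -> (-3.708,-11.413) [heading=144, draw]
  RT 72: heading 144 -> 72
  -- iteration 5/5 --
  FD 12: (-3.708,-11.413) -> (0,0) [heading=72, draw]
  RT 72: heading 72 -> 0
]
Final: pos=(0,0), heading=0, 5 segment(s) drawn

Start position: (0, 0)
Final position: (0, 0)
Distance = 0; < 1e-6 -> CLOSED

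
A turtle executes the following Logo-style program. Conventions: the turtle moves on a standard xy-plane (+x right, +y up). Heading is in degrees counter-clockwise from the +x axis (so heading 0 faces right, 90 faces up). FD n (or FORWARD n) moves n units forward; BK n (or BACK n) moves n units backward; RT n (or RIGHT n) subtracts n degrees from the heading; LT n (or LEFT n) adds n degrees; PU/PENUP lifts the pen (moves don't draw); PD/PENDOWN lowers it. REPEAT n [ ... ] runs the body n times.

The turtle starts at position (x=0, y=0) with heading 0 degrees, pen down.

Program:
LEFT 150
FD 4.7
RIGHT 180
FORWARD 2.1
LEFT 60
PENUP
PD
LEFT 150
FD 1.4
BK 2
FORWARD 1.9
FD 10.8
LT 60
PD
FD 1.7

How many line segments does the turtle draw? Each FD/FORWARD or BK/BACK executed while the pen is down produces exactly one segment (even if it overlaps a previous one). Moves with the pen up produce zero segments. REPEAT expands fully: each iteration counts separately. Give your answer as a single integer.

Answer: 7

Derivation:
Executing turtle program step by step:
Start: pos=(0,0), heading=0, pen down
LT 150: heading 0 -> 150
FD 4.7: (0,0) -> (-4.07,2.35) [heading=150, draw]
RT 180: heading 150 -> 330
FD 2.1: (-4.07,2.35) -> (-2.252,1.3) [heading=330, draw]
LT 60: heading 330 -> 30
PU: pen up
PD: pen down
LT 150: heading 30 -> 180
FD 1.4: (-2.252,1.3) -> (-3.652,1.3) [heading=180, draw]
BK 2: (-3.652,1.3) -> (-1.652,1.3) [heading=180, draw]
FD 1.9: (-1.652,1.3) -> (-3.552,1.3) [heading=180, draw]
FD 10.8: (-3.552,1.3) -> (-14.352,1.3) [heading=180, draw]
LT 60: heading 180 -> 240
PD: pen down
FD 1.7: (-14.352,1.3) -> (-15.202,-0.172) [heading=240, draw]
Final: pos=(-15.202,-0.172), heading=240, 7 segment(s) drawn
Segments drawn: 7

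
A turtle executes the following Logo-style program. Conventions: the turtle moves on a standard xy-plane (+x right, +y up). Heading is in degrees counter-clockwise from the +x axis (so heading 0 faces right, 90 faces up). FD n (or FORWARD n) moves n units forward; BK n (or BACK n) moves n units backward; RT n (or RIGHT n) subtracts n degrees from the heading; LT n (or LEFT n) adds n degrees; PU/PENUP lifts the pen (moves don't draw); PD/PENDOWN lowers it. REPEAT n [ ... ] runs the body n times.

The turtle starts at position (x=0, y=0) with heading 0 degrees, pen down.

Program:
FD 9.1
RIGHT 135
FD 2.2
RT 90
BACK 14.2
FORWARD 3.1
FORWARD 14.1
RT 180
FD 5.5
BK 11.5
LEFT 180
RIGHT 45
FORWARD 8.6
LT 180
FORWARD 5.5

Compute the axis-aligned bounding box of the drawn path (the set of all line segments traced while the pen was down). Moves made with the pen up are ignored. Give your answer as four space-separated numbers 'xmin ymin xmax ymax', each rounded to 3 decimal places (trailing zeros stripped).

Answer: 0 -11.597 17.585 13.408

Derivation:
Executing turtle program step by step:
Start: pos=(0,0), heading=0, pen down
FD 9.1: (0,0) -> (9.1,0) [heading=0, draw]
RT 135: heading 0 -> 225
FD 2.2: (9.1,0) -> (7.544,-1.556) [heading=225, draw]
RT 90: heading 225 -> 135
BK 14.2: (7.544,-1.556) -> (17.585,-11.597) [heading=135, draw]
FD 3.1: (17.585,-11.597) -> (15.393,-9.405) [heading=135, draw]
FD 14.1: (15.393,-9.405) -> (5.423,0.566) [heading=135, draw]
RT 180: heading 135 -> 315
FD 5.5: (5.423,0.566) -> (9.312,-3.323) [heading=315, draw]
BK 11.5: (9.312,-3.323) -> (1.18,4.808) [heading=315, draw]
LT 180: heading 315 -> 135
RT 45: heading 135 -> 90
FD 8.6: (1.18,4.808) -> (1.18,13.408) [heading=90, draw]
LT 180: heading 90 -> 270
FD 5.5: (1.18,13.408) -> (1.18,7.908) [heading=270, draw]
Final: pos=(1.18,7.908), heading=270, 9 segment(s) drawn

Segment endpoints: x in {0, 1.18, 1.18, 1.18, 5.423, 7.544, 9.1, 9.312, 15.393, 17.585}, y in {-11.597, -9.405, -3.323, -1.556, 0, 0.566, 4.808, 7.908, 13.408}
xmin=0, ymin=-11.597, xmax=17.585, ymax=13.408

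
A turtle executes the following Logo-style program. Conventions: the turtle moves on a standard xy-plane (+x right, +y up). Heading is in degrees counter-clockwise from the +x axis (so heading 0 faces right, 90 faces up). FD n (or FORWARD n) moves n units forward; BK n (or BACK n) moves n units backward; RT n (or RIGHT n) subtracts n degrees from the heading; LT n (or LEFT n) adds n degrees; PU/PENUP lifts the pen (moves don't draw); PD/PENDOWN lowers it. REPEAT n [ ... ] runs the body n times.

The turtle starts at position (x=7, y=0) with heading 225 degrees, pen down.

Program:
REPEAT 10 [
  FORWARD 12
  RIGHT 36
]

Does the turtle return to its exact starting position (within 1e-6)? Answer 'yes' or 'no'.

Answer: yes

Derivation:
Executing turtle program step by step:
Start: pos=(7,0), heading=225, pen down
REPEAT 10 [
  -- iteration 1/10 --
  FD 12: (7,0) -> (-1.485,-8.485) [heading=225, draw]
  RT 36: heading 225 -> 189
  -- iteration 2/10 --
  FD 12: (-1.485,-8.485) -> (-13.338,-10.362) [heading=189, draw]
  RT 36: heading 189 -> 153
  -- iteration 3/10 --
  FD 12: (-13.338,-10.362) -> (-24.03,-4.915) [heading=153, draw]
  RT 36: heading 153 -> 117
  -- iteration 4/10 --
  FD 12: (-24.03,-4.915) -> (-29.478,5.777) [heading=117, draw]
  RT 36: heading 117 -> 81
  -- iteration 5/10 --
  FD 12: (-29.478,5.777) -> (-27.6,17.63) [heading=81, draw]
  RT 36: heading 81 -> 45
  -- iteration 6/10 --
  FD 12: (-27.6,17.63) -> (-19.115,26.115) [heading=45, draw]
  RT 36: heading 45 -> 9
  -- iteration 7/10 --
  FD 12: (-19.115,26.115) -> (-7.263,27.992) [heading=9, draw]
  RT 36: heading 9 -> 333
  -- iteration 8/10 --
  FD 12: (-7.263,27.992) -> (3.429,22.544) [heading=333, draw]
  RT 36: heading 333 -> 297
  -- iteration 9/10 --
  FD 12: (3.429,22.544) -> (8.877,11.852) [heading=297, draw]
  RT 36: heading 297 -> 261
  -- iteration 10/10 --
  FD 12: (8.877,11.852) -> (7,0) [heading=261, draw]
  RT 36: heading 261 -> 225
]
Final: pos=(7,0), heading=225, 10 segment(s) drawn

Start position: (7, 0)
Final position: (7, 0)
Distance = 0; < 1e-6 -> CLOSED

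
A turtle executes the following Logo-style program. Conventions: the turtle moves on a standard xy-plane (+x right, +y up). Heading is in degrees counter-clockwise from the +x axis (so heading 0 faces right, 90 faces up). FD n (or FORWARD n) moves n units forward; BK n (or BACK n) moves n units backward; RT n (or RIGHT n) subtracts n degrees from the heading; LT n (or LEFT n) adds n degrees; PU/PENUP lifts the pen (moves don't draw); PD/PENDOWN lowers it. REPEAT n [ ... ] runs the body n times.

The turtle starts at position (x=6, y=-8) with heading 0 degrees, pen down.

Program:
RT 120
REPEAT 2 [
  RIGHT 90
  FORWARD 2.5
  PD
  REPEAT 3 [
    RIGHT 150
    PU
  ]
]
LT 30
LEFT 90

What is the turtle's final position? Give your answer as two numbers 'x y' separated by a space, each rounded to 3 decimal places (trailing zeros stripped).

Answer: 6 -8

Derivation:
Executing turtle program step by step:
Start: pos=(6,-8), heading=0, pen down
RT 120: heading 0 -> 240
REPEAT 2 [
  -- iteration 1/2 --
  RT 90: heading 240 -> 150
  FD 2.5: (6,-8) -> (3.835,-6.75) [heading=150, draw]
  PD: pen down
  REPEAT 3 [
    -- iteration 1/3 --
    RT 150: heading 150 -> 0
    PU: pen up
    -- iteration 2/3 --
    RT 150: heading 0 -> 210
    PU: pen up
    -- iteration 3/3 --
    RT 150: heading 210 -> 60
    PU: pen up
  ]
  -- iteration 2/2 --
  RT 90: heading 60 -> 330
  FD 2.5: (3.835,-6.75) -> (6,-8) [heading=330, move]
  PD: pen down
  REPEAT 3 [
    -- iteration 1/3 --
    RT 150: heading 330 -> 180
    PU: pen up
    -- iteration 2/3 --
    RT 150: heading 180 -> 30
    PU: pen up
    -- iteration 3/3 --
    RT 150: heading 30 -> 240
    PU: pen up
  ]
]
LT 30: heading 240 -> 270
LT 90: heading 270 -> 0
Final: pos=(6,-8), heading=0, 1 segment(s) drawn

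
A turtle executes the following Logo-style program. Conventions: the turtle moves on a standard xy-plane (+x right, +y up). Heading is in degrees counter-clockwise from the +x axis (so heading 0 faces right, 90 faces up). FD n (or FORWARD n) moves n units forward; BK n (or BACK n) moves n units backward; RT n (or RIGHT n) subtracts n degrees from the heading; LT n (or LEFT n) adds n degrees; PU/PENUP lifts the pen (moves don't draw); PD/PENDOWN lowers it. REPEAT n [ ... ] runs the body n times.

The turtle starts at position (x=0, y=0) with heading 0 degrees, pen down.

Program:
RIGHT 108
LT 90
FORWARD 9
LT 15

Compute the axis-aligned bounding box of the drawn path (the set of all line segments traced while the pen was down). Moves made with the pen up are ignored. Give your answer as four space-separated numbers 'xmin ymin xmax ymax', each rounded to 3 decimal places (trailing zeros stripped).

Answer: 0 -2.781 8.56 0

Derivation:
Executing turtle program step by step:
Start: pos=(0,0), heading=0, pen down
RT 108: heading 0 -> 252
LT 90: heading 252 -> 342
FD 9: (0,0) -> (8.56,-2.781) [heading=342, draw]
LT 15: heading 342 -> 357
Final: pos=(8.56,-2.781), heading=357, 1 segment(s) drawn

Segment endpoints: x in {0, 8.56}, y in {-2.781, 0}
xmin=0, ymin=-2.781, xmax=8.56, ymax=0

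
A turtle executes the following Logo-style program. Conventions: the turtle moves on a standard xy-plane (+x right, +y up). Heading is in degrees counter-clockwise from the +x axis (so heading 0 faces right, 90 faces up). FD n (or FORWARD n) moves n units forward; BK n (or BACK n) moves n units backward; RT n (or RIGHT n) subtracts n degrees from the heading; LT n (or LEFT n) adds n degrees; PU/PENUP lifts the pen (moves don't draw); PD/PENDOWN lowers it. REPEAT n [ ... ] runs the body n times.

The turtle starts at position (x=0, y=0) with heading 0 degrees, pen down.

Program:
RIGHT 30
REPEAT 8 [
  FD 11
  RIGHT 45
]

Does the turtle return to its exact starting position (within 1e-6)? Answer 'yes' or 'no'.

Executing turtle program step by step:
Start: pos=(0,0), heading=0, pen down
RT 30: heading 0 -> 330
REPEAT 8 [
  -- iteration 1/8 --
  FD 11: (0,0) -> (9.526,-5.5) [heading=330, draw]
  RT 45: heading 330 -> 285
  -- iteration 2/8 --
  FD 11: (9.526,-5.5) -> (12.373,-16.125) [heading=285, draw]
  RT 45: heading 285 -> 240
  -- iteration 3/8 --
  FD 11: (12.373,-16.125) -> (6.873,-25.651) [heading=240, draw]
  RT 45: heading 240 -> 195
  -- iteration 4/8 --
  FD 11: (6.873,-25.651) -> (-3.752,-28.498) [heading=195, draw]
  RT 45: heading 195 -> 150
  -- iteration 5/8 --
  FD 11: (-3.752,-28.498) -> (-13.278,-22.998) [heading=150, draw]
  RT 45: heading 150 -> 105
  -- iteration 6/8 --
  FD 11: (-13.278,-22.998) -> (-16.125,-12.373) [heading=105, draw]
  RT 45: heading 105 -> 60
  -- iteration 7/8 --
  FD 11: (-16.125,-12.373) -> (-10.625,-2.847) [heading=60, draw]
  RT 45: heading 60 -> 15
  -- iteration 8/8 --
  FD 11: (-10.625,-2.847) -> (0,0) [heading=15, draw]
  RT 45: heading 15 -> 330
]
Final: pos=(0,0), heading=330, 8 segment(s) drawn

Start position: (0, 0)
Final position: (0, 0)
Distance = 0; < 1e-6 -> CLOSED

Answer: yes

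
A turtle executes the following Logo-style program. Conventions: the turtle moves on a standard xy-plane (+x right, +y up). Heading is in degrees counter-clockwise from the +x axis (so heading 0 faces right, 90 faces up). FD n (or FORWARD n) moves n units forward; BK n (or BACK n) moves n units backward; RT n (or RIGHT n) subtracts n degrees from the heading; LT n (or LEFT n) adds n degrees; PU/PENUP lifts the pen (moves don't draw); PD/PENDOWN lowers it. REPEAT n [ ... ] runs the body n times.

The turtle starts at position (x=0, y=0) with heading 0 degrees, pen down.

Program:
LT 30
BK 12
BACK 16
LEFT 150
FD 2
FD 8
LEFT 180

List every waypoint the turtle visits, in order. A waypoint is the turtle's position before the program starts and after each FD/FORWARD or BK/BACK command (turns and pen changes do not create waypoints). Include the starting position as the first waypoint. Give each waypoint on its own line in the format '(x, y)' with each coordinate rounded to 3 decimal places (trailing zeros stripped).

Answer: (0, 0)
(-10.392, -6)
(-24.249, -14)
(-26.249, -14)
(-34.249, -14)

Derivation:
Executing turtle program step by step:
Start: pos=(0,0), heading=0, pen down
LT 30: heading 0 -> 30
BK 12: (0,0) -> (-10.392,-6) [heading=30, draw]
BK 16: (-10.392,-6) -> (-24.249,-14) [heading=30, draw]
LT 150: heading 30 -> 180
FD 2: (-24.249,-14) -> (-26.249,-14) [heading=180, draw]
FD 8: (-26.249,-14) -> (-34.249,-14) [heading=180, draw]
LT 180: heading 180 -> 0
Final: pos=(-34.249,-14), heading=0, 4 segment(s) drawn
Waypoints (5 total):
(0, 0)
(-10.392, -6)
(-24.249, -14)
(-26.249, -14)
(-34.249, -14)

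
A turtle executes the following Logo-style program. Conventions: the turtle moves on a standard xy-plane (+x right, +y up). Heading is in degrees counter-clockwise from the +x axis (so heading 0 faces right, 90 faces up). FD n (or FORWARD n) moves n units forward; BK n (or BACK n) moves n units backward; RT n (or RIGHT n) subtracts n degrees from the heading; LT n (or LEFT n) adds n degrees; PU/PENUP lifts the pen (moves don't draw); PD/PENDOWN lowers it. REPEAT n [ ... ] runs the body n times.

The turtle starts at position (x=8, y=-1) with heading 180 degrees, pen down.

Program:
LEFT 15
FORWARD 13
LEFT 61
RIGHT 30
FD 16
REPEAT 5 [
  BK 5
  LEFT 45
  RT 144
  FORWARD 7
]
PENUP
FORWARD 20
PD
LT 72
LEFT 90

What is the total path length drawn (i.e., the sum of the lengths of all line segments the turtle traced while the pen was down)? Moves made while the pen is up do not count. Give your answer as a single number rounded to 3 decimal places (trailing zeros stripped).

Executing turtle program step by step:
Start: pos=(8,-1), heading=180, pen down
LT 15: heading 180 -> 195
FD 13: (8,-1) -> (-4.557,-4.365) [heading=195, draw]
LT 61: heading 195 -> 256
RT 30: heading 256 -> 226
FD 16: (-4.557,-4.365) -> (-15.672,-15.874) [heading=226, draw]
REPEAT 5 [
  -- iteration 1/5 --
  BK 5: (-15.672,-15.874) -> (-12.198,-12.277) [heading=226, draw]
  LT 45: heading 226 -> 271
  RT 144: heading 271 -> 127
  FD 7: (-12.198,-12.277) -> (-16.411,-6.687) [heading=127, draw]
  -- iteration 2/5 --
  BK 5: (-16.411,-6.687) -> (-13.402,-10.68) [heading=127, draw]
  LT 45: heading 127 -> 172
  RT 144: heading 172 -> 28
  FD 7: (-13.402,-10.68) -> (-7.221,-7.394) [heading=28, draw]
  -- iteration 3/5 --
  BK 5: (-7.221,-7.394) -> (-11.636,-9.741) [heading=28, draw]
  LT 45: heading 28 -> 73
  RT 144: heading 73 -> 289
  FD 7: (-11.636,-9.741) -> (-9.357,-16.36) [heading=289, draw]
  -- iteration 4/5 --
  BK 5: (-9.357,-16.36) -> (-10.985,-11.632) [heading=289, draw]
  LT 45: heading 289 -> 334
  RT 144: heading 334 -> 190
  FD 7: (-10.985,-11.632) -> (-17.879,-12.848) [heading=190, draw]
  -- iteration 5/5 --
  BK 5: (-17.879,-12.848) -> (-12.954,-11.98) [heading=190, draw]
  LT 45: heading 190 -> 235
  RT 144: heading 235 -> 91
  FD 7: (-12.954,-11.98) -> (-13.077,-4.981) [heading=91, draw]
]
PU: pen up
FD 20: (-13.077,-4.981) -> (-13.426,15.016) [heading=91, move]
PD: pen down
LT 72: heading 91 -> 163
LT 90: heading 163 -> 253
Final: pos=(-13.426,15.016), heading=253, 12 segment(s) drawn

Segment lengths:
  seg 1: (8,-1) -> (-4.557,-4.365), length = 13
  seg 2: (-4.557,-4.365) -> (-15.672,-15.874), length = 16
  seg 3: (-15.672,-15.874) -> (-12.198,-12.277), length = 5
  seg 4: (-12.198,-12.277) -> (-16.411,-6.687), length = 7
  seg 5: (-16.411,-6.687) -> (-13.402,-10.68), length = 5
  seg 6: (-13.402,-10.68) -> (-7.221,-7.394), length = 7
  seg 7: (-7.221,-7.394) -> (-11.636,-9.741), length = 5
  seg 8: (-11.636,-9.741) -> (-9.357,-16.36), length = 7
  seg 9: (-9.357,-16.36) -> (-10.985,-11.632), length = 5
  seg 10: (-10.985,-11.632) -> (-17.879,-12.848), length = 7
  seg 11: (-17.879,-12.848) -> (-12.954,-11.98), length = 5
  seg 12: (-12.954,-11.98) -> (-13.077,-4.981), length = 7
Total = 89

Answer: 89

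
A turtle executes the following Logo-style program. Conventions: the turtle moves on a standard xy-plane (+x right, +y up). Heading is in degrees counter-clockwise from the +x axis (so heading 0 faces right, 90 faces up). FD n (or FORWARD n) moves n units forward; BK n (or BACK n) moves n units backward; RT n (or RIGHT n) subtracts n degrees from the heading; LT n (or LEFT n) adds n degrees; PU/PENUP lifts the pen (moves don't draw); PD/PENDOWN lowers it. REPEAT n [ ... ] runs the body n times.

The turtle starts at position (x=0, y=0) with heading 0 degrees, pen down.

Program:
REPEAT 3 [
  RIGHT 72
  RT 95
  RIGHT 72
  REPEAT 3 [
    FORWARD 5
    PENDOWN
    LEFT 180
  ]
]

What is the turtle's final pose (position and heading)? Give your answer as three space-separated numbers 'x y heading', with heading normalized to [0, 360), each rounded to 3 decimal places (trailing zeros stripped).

Executing turtle program step by step:
Start: pos=(0,0), heading=0, pen down
REPEAT 3 [
  -- iteration 1/3 --
  RT 72: heading 0 -> 288
  RT 95: heading 288 -> 193
  RT 72: heading 193 -> 121
  REPEAT 3 [
    -- iteration 1/3 --
    FD 5: (0,0) -> (-2.575,4.286) [heading=121, draw]
    PD: pen down
    LT 180: heading 121 -> 301
    -- iteration 2/3 --
    FD 5: (-2.575,4.286) -> (0,0) [heading=301, draw]
    PD: pen down
    LT 180: heading 301 -> 121
    -- iteration 3/3 --
    FD 5: (0,0) -> (-2.575,4.286) [heading=121, draw]
    PD: pen down
    LT 180: heading 121 -> 301
  ]
  -- iteration 2/3 --
  RT 72: heading 301 -> 229
  RT 95: heading 229 -> 134
  RT 72: heading 134 -> 62
  REPEAT 3 [
    -- iteration 1/3 --
    FD 5: (-2.575,4.286) -> (-0.228,8.701) [heading=62, draw]
    PD: pen down
    LT 180: heading 62 -> 242
    -- iteration 2/3 --
    FD 5: (-0.228,8.701) -> (-2.575,4.286) [heading=242, draw]
    PD: pen down
    LT 180: heading 242 -> 62
    -- iteration 3/3 --
    FD 5: (-2.575,4.286) -> (-0.228,8.701) [heading=62, draw]
    PD: pen down
    LT 180: heading 62 -> 242
  ]
  -- iteration 3/3 --
  RT 72: heading 242 -> 170
  RT 95: heading 170 -> 75
  RT 72: heading 75 -> 3
  REPEAT 3 [
    -- iteration 1/3 --
    FD 5: (-0.228,8.701) -> (4.765,8.962) [heading=3, draw]
    PD: pen down
    LT 180: heading 3 -> 183
    -- iteration 2/3 --
    FD 5: (4.765,8.962) -> (-0.228,8.701) [heading=183, draw]
    PD: pen down
    LT 180: heading 183 -> 3
    -- iteration 3/3 --
    FD 5: (-0.228,8.701) -> (4.765,8.962) [heading=3, draw]
    PD: pen down
    LT 180: heading 3 -> 183
  ]
]
Final: pos=(4.765,8.962), heading=183, 9 segment(s) drawn

Answer: 4.765 8.962 183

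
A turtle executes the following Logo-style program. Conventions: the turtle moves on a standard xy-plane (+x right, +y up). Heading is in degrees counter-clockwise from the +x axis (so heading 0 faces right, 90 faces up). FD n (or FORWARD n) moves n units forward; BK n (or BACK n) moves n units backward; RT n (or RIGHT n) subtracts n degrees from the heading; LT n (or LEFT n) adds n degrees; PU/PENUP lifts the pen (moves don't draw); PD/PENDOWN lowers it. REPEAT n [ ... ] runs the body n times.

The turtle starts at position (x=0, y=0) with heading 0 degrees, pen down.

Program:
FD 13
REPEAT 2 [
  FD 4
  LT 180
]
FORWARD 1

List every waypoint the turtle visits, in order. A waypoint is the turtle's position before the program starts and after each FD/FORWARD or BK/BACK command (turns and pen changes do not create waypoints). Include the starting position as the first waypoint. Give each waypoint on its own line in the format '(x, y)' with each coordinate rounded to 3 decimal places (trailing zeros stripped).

Executing turtle program step by step:
Start: pos=(0,0), heading=0, pen down
FD 13: (0,0) -> (13,0) [heading=0, draw]
REPEAT 2 [
  -- iteration 1/2 --
  FD 4: (13,0) -> (17,0) [heading=0, draw]
  LT 180: heading 0 -> 180
  -- iteration 2/2 --
  FD 4: (17,0) -> (13,0) [heading=180, draw]
  LT 180: heading 180 -> 0
]
FD 1: (13,0) -> (14,0) [heading=0, draw]
Final: pos=(14,0), heading=0, 4 segment(s) drawn
Waypoints (5 total):
(0, 0)
(13, 0)
(17, 0)
(13, 0)
(14, 0)

Answer: (0, 0)
(13, 0)
(17, 0)
(13, 0)
(14, 0)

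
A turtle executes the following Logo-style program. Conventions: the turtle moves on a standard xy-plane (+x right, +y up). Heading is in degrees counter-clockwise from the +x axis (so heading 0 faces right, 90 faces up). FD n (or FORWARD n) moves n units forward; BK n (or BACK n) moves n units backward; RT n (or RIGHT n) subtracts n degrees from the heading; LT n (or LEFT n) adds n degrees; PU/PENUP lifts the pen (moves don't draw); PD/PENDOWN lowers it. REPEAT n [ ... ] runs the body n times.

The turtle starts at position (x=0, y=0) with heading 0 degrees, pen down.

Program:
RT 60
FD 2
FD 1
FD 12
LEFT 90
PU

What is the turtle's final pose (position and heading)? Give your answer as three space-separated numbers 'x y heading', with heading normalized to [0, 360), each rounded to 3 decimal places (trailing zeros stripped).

Answer: 7.5 -12.99 30

Derivation:
Executing turtle program step by step:
Start: pos=(0,0), heading=0, pen down
RT 60: heading 0 -> 300
FD 2: (0,0) -> (1,-1.732) [heading=300, draw]
FD 1: (1,-1.732) -> (1.5,-2.598) [heading=300, draw]
FD 12: (1.5,-2.598) -> (7.5,-12.99) [heading=300, draw]
LT 90: heading 300 -> 30
PU: pen up
Final: pos=(7.5,-12.99), heading=30, 3 segment(s) drawn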